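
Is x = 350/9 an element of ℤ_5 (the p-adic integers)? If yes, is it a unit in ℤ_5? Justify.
x ∈ ℤ_5 but not a unit; v_5(x) = 2 > 0

ℤ_5 = {x ∈ ℚ_5 : v_5(x) ≥ 0} and ℤ_5^× = {x ∈ ℤ_5 : v_5(x) = 0}. Here v_5(350/9) = v_5(num) − v_5(den) = 2; compare against these criteria.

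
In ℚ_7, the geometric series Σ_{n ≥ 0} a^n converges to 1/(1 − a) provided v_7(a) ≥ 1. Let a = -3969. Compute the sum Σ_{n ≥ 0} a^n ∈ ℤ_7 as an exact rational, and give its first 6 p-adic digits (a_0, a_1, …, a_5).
Σ a^n = 1/(1 − a) = 1/3970;  first 6 digits = (1, 0, 3, 2, 0, 6)

v_7(a) = 2 ≥ 1, so the series converges in ℤ_7 to 1/(1 − a) = 1/(1 − (-3969)) = 1/3970. Expand this rational in ℤ_7: compute digits iteratively via d_i = x_i mod 7, x_{i+1} = (x_i − d_i)/7. The first 6 digits are (1, 0, 3, 2, 0, 6).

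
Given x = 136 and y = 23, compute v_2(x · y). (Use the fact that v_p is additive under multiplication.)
v_2(3128) = 3

v_p(x) = 3 (factor: 136 = 2^3 · 17); v_p(y) = 0 (factor: 23 = 2^0 · 23). Additivity: v_p(xy) = v_p(x) + v_p(y) = 3 + 0 = 3. (Direct check: xy = 3128 = 2^3 · (391).)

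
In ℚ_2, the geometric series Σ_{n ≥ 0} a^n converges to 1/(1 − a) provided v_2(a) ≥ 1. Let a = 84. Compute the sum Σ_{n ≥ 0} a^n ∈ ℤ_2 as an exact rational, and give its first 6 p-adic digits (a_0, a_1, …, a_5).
Σ a^n = 1/(1 − a) = -1/83;  first 6 digits = (1, 0, 1, 0, 0, 1)

v_2(a) = 2 ≥ 1, so the series converges in ℤ_2 to 1/(1 − a) = 1/(1 − 84) = -1/83. Expand this rational in ℤ_2: compute digits iteratively via d_i = x_i mod 2, x_{i+1} = (x_i − d_i)/2. The first 6 digits are (1, 0, 1, 0, 0, 1).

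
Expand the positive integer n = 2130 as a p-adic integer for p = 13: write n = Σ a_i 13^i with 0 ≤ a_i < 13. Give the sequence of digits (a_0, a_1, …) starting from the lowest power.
(a_0, a_1, …) = (11, 7, 12)

Repeated division by 13 gives the digits low-to-high: 2130 = 11 + 7·13^1 + 12·13^2. Digit sequence: (11, 7, 12).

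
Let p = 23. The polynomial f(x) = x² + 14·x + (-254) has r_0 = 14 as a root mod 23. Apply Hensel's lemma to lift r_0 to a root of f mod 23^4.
r_3 = 77547 (mod 279841)

Hensel: r_{i+1} = r_i − f(r_i)·(f′(r_i))^{-1} mod 23^{i+2}, f′(x) = 2x + 14. Iterate:
  r_0 = 14 (mod 23)
  r_1 = 313 (mod 529)
  r_2 = 4545 (mod 12167)
  r_3 = 77547 (mod 279841)
Final: r = 77547 satisfies f(r) ≡ 0 mod 23^4.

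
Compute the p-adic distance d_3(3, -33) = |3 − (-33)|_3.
d_3(3, -33) = 1/9

Step 1 — x − y = 3 − (-33) = 36. Step 2 — v_3(36) = 2 (factor: 36 = (3^2 · 4); the sign does not affect v_p). Step 3 — |x − y|_3 = 3^{-2} = 1/9.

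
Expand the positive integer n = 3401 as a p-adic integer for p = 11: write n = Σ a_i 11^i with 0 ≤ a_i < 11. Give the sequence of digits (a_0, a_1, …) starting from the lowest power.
(a_0, a_1, …) = (2, 1, 6, 2)

Repeated division by 11 gives the digits low-to-high: 3401 = 2 + 1·11^1 + 6·11^2 + 2·11^3. Digit sequence: (2, 1, 6, 2).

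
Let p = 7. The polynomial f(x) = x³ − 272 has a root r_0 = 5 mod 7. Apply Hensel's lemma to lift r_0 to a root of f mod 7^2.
r_1 = 5 (mod 49)

Hensel: r_{i+1} = r_i − f(r_i)/f′(r_i) mod 7^{i+2}, where f′(x) = 3x². Iterate:
  r_0 = 5 (mod 7)
  r_1 = 5 (mod 49)
Final: r = 5 with f(r) ≡ 0 mod 7^2.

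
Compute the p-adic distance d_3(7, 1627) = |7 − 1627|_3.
d_3(7, 1627) = 1/81

Step 1 — x − y = 7 − 1627 = -1620. Step 2 — v_3(-1620) = 4 (factor: -1620 = −(3^4 · 20); the sign does not affect v_p). Step 3 — |x − y|_3 = 3^{-4} = 1/81.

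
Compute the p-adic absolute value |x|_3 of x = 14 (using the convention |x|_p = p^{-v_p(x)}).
|14|_3 = 1

Step 1 — compute v_3(x) by factoring powers of 3 out of the numerator and denominator: v_3(14) = 0. Step 2 — apply |x|_p = p^{-v_p(x)} = 3^{0} = 1.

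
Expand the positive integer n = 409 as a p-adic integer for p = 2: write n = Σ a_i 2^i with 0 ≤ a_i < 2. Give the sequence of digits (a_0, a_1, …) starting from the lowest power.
(a_0, a_1, …) = (1, 0, 0, 1, 1, 0, 0, 1, 1)

Repeated division by 2 gives the digits low-to-high: 409 = 1 + 1·2^3 + 1·2^4 + 1·2^7 + 1·2^8. Digit sequence: (1, 0, 0, 1, 1, 0, 0, 1, 1).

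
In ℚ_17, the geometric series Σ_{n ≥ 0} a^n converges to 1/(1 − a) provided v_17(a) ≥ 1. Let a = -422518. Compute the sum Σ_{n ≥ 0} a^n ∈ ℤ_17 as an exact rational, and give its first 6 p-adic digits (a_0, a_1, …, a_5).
Σ a^n = 1/(1 − a) = 1/422519;  first 6 digits = (1, 0, 0, 16, 11, 16)

v_17(a) = 3 ≥ 1, so the series converges in ℤ_17 to 1/(1 − a) = 1/(1 − (-422518)) = 1/422519. Expand this rational in ℤ_17: compute digits iteratively via d_i = x_i mod 17, x_{i+1} = (x_i − d_i)/17. The first 6 digits are (1, 0, 0, 16, 11, 16).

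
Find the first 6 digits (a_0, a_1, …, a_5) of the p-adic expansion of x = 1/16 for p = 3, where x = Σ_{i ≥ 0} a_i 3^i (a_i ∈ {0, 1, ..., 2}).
(a_0, …, a_5) = (1, 1, 2, 2, 0, 1)

v_3(1/16) = 0 (numerator and denominator both coprime to 3), so x ∈ ℤ_3^×. Compute digits iteratively via a_i = x_i mod 3, x_{i+1} = (x_i − a_i)/3, with x_0 = x:
  x_0 = 1/16;  a_0 = 1;  x_1 = (x_0 − 1)/3 = -5/16
  x_1 = -5/16;  a_1 = 1;  x_2 = (x_1 − 1)/3 = -7/16
  x_2 = -7/16;  a_2 = 2;  x_3 = (x_2 − 2)/3 = -13/16
  x_3 = -13/16;  a_3 = 2;  x_4 = (x_3 − 2)/3 = -15/16
  x_4 = -15/16;  a_4 = 0;  x_5 = (x_4 − 0)/3 = -5/16
  x_5 = -5/16;  a_5 = 1;  x_6 = (x_5 − 1)/3 = -7/16
Digits: (1, 1, 2, 2, 0, 1).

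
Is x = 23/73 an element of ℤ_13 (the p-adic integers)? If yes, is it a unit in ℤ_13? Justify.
x ∈ ℤ_13^× (unit); v_13(x) = 0

ℤ_13 = {x ∈ ℚ_13 : v_13(x) ≥ 0} and ℤ_13^× = {x ∈ ℤ_13 : v_13(x) = 0}. Here v_13(23/73) = v_13(num) − v_13(den) = 0; compare against these criteria.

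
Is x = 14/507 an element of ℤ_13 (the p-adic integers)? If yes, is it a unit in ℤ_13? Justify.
x ∉ ℤ_13 (v_13(x) = -2 < 0)

ℤ_13 = {x ∈ ℚ_13 : v_13(x) ≥ 0} and ℤ_13^× = {x ∈ ℤ_13 : v_13(x) = 0}. Here v_13(14/507) = v_13(num) − v_13(den) = -2; compare against these criteria.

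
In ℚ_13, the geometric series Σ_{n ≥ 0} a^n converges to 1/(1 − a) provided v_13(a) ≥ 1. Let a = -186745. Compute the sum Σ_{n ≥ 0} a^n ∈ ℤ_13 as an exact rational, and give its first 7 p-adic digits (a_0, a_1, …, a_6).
Σ a^n = 1/(1 − a) = 1/186746;  first 7 digits = (1, 0, 0, 6, 6, 12, 9)

v_13(a) = 3 ≥ 1, so the series converges in ℤ_13 to 1/(1 − a) = 1/(1 − (-186745)) = 1/186746. Expand this rational in ℤ_13: compute digits iteratively via d_i = x_i mod 13, x_{i+1} = (x_i − d_i)/13. The first 7 digits are (1, 0, 0, 6, 6, 12, 9).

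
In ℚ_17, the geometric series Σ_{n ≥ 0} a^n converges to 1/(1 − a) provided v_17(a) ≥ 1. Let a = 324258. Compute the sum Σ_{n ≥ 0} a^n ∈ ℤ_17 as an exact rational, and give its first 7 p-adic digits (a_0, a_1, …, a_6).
Σ a^n = 1/(1 − a) = -1/324257;  first 7 digits = (1, 0, 0, 15, 3, 0, 4)

v_17(a) = 3 ≥ 1, so the series converges in ℤ_17 to 1/(1 − a) = 1/(1 − 324258) = -1/324257. Expand this rational in ℤ_17: compute digits iteratively via d_i = x_i mod 17, x_{i+1} = (x_i − d_i)/17. The first 7 digits are (1, 0, 0, 15, 3, 0, 4).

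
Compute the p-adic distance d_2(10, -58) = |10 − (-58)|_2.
d_2(10, -58) = 1/4

Step 1 — x − y = 10 − (-58) = 68. Step 2 — v_2(68) = 2 (factor: 68 = (2^2 · 17); the sign does not affect v_p). Step 3 — |x − y|_2 = 2^{-2} = 1/4.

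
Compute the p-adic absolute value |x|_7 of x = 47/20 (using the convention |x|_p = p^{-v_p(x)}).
|47/20|_7 = 1

Step 1 — compute v_7(x) by factoring powers of 7 out of the numerator and denominator: v_7(47/20) = 0. Step 2 — apply |x|_p = p^{-v_p(x)} = 7^{0} = 1.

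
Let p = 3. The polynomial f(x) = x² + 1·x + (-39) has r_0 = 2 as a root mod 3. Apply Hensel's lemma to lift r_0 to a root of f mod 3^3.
r_2 = 23 (mod 27)

Hensel: r_{i+1} = r_i − f(r_i)·(f′(r_i))^{-1} mod 3^{i+2}, f′(x) = 2x + 1. Iterate:
  r_0 = 2 (mod 3)
  r_1 = 5 (mod 9)
  r_2 = 23 (mod 27)
Final: r = 23 satisfies f(r) ≡ 0 mod 3^3.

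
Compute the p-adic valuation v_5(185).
v_5(185) = 1

v_5(n) is the largest exponent k such that 5^k divides n. Factor out: 185 = 5^1 · 37. (Sign doesn't affect v_p.) So v_5(185) = 1.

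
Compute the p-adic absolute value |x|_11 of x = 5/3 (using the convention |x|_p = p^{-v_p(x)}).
|5/3|_11 = 1

Step 1 — compute v_11(x) by factoring powers of 11 out of the numerator and denominator: v_11(5/3) = 0. Step 2 — apply |x|_p = p^{-v_p(x)} = 11^{0} = 1.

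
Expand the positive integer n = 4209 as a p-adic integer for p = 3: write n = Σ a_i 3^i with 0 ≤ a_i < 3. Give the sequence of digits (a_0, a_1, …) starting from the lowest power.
(a_0, a_1, …) = (0, 2, 2, 2, 0, 2, 2, 1)

Repeated division by 3 gives the digits low-to-high: 4209 = 2·3^1 + 2·3^2 + 2·3^3 + 2·3^5 + 2·3^6 + 1·3^7. Digit sequence: (0, 2, 2, 2, 0, 2, 2, 1).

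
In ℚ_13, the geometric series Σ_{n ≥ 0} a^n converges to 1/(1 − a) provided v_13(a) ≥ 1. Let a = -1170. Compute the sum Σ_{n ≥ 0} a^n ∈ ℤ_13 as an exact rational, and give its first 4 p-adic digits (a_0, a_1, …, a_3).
Σ a^n = 1/(1 − a) = 1/1171;  first 4 digits = (1, 1, 7, 12)

v_13(a) = 1 ≥ 1, so the series converges in ℤ_13 to 1/(1 − a) = 1/(1 − (-1170)) = 1/1171. Expand this rational in ℤ_13: compute digits iteratively via d_i = x_i mod 13, x_{i+1} = (x_i − d_i)/13. The first 4 digits are (1, 1, 7, 12).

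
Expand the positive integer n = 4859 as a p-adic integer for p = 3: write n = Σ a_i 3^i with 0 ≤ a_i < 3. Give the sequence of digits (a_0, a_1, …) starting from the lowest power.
(a_0, a_1, …) = (2, 2, 2, 2, 2, 1, 0, 2)

Repeated division by 3 gives the digits low-to-high: 4859 = 2 + 2·3^1 + 2·3^2 + 2·3^3 + 2·3^4 + 1·3^5 + 2·3^7. Digit sequence: (2, 2, 2, 2, 2, 1, 0, 2).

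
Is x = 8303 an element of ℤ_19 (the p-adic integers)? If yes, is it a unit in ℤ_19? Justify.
x ∈ ℤ_19 but not a unit; v_19(x) = 2 > 0

ℤ_19 = {x ∈ ℚ_19 : v_19(x) ≥ 0} and ℤ_19^× = {x ∈ ℤ_19 : v_19(x) = 0}. Here v_19(8303) = v_19(num) − v_19(den) = 2; compare against these criteria.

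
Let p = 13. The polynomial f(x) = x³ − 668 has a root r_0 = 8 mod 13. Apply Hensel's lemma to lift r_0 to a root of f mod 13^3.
r_2 = 632 (mod 2197)

Hensel: r_{i+1} = r_i − f(r_i)/f′(r_i) mod 13^{i+2}, where f′(x) = 3x². Iterate:
  r_0 = 8 (mod 13)
  r_1 = 125 (mod 169)
  r_2 = 632 (mod 2197)
Final: r = 632 with f(r) ≡ 0 mod 13^3.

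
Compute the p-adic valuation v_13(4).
v_13(4) = 0

v_13(n) is the largest exponent k such that 13^k divides n. Factor out: 4 = 13^0 · 4. (Sign doesn't affect v_p.) So v_13(4) = 0.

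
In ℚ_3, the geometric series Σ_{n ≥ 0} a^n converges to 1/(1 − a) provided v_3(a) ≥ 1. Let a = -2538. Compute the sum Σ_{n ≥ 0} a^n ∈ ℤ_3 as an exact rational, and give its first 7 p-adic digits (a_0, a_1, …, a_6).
Σ a^n = 1/(1 − a) = 1/2539;  first 7 digits = (1, 0, 0, 2, 1, 1, 0)

v_3(a) = 3 ≥ 1, so the series converges in ℤ_3 to 1/(1 − a) = 1/(1 − (-2538)) = 1/2539. Expand this rational in ℤ_3: compute digits iteratively via d_i = x_i mod 3, x_{i+1} = (x_i − d_i)/3. The first 7 digits are (1, 0, 0, 2, 1, 1, 0).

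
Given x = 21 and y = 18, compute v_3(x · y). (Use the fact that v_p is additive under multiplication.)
v_3(378) = 3

v_p(x) = 1 (factor: 21 = 3^1 · 7); v_p(y) = 2 (factor: 18 = 3^2 · 2). Additivity: v_p(xy) = v_p(x) + v_p(y) = 1 + 2 = 3. (Direct check: xy = 378 = 3^3 · (14).)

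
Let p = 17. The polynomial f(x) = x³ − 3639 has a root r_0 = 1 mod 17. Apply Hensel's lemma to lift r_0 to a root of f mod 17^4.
r_3 = 54775 (mod 83521)

Hensel: r_{i+1} = r_i − f(r_i)/f′(r_i) mod 17^{i+2}, where f′(x) = 3x². Iterate:
  r_0 = 1 (mod 17)
  r_1 = 154 (mod 289)
  r_2 = 732 (mod 4913)
  r_3 = 54775 (mod 83521)
Final: r = 54775 with f(r) ≡ 0 mod 17^4.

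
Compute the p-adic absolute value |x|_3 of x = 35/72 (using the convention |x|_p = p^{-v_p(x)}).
|35/72|_3 = 9

Step 1 — compute v_3(x) by factoring powers of 3 out of the numerator and denominator: v_3(35/72) = -2. Step 2 — apply |x|_p = p^{-v_p(x)} = 3^{2} = 9.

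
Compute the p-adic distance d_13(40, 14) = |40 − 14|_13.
d_13(40, 14) = 1/13

Step 1 — x − y = 40 − 14 = 26. Step 2 — v_13(26) = 1 (factor: 26 = (13^1 · 2); the sign does not affect v_p). Step 3 — |x − y|_13 = 13^{-1} = 1/13.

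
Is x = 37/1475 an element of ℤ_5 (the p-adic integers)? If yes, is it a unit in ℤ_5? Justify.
x ∉ ℤ_5 (v_5(x) = -2 < 0)

ℤ_5 = {x ∈ ℚ_5 : v_5(x) ≥ 0} and ℤ_5^× = {x ∈ ℤ_5 : v_5(x) = 0}. Here v_5(37/1475) = v_5(num) − v_5(den) = -2; compare against these criteria.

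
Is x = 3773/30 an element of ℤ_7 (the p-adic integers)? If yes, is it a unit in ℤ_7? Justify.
x ∈ ℤ_7 but not a unit; v_7(x) = 3 > 0

ℤ_7 = {x ∈ ℚ_7 : v_7(x) ≥ 0} and ℤ_7^× = {x ∈ ℤ_7 : v_7(x) = 0}. Here v_7(3773/30) = v_7(num) − v_7(den) = 3; compare against these criteria.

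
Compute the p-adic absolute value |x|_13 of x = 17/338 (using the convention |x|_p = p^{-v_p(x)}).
|17/338|_13 = 169

Step 1 — compute v_13(x) by factoring powers of 13 out of the numerator and denominator: v_13(17/338) = -2. Step 2 — apply |x|_p = p^{-v_p(x)} = 13^{2} = 169.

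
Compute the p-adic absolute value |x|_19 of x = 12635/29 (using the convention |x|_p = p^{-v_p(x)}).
|12635/29|_19 = 1/361

Step 1 — compute v_19(x) by factoring powers of 19 out of the numerator and denominator: v_19(12635/29) = 2. Step 2 — apply |x|_p = p^{-v_p(x)} = 19^{-2} = 1/361.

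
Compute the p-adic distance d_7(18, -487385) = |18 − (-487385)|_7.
d_7(18, -487385) = 1/16807

Step 1 — x − y = 18 − (-487385) = 487403. Step 2 — v_7(487403) = 5 (factor: 487403 = (7^5 · 29); the sign does not affect v_p). Step 3 — |x − y|_7 = 7^{-5} = 1/16807.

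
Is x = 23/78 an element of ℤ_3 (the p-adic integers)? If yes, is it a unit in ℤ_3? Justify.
x ∉ ℤ_3 (v_3(x) = -1 < 0)

ℤ_3 = {x ∈ ℚ_3 : v_3(x) ≥ 0} and ℤ_3^× = {x ∈ ℤ_3 : v_3(x) = 0}. Here v_3(23/78) = v_3(num) − v_3(den) = -1; compare against these criteria.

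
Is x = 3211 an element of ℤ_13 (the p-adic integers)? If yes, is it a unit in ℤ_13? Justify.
x ∈ ℤ_13 but not a unit; v_13(x) = 2 > 0

ℤ_13 = {x ∈ ℚ_13 : v_13(x) ≥ 0} and ℤ_13^× = {x ∈ ℤ_13 : v_13(x) = 0}. Here v_13(3211) = v_13(num) − v_13(den) = 2; compare against these criteria.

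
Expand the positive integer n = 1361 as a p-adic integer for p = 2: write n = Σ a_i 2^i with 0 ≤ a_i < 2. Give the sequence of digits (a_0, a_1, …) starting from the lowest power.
(a_0, a_1, …) = (1, 0, 0, 0, 1, 0, 1, 0, 1, 0, 1)

Repeated division by 2 gives the digits low-to-high: 1361 = 1 + 1·2^4 + 1·2^6 + 1·2^8 + 1·2^10. Digit sequence: (1, 0, 0, 0, 1, 0, 1, 0, 1, 0, 1).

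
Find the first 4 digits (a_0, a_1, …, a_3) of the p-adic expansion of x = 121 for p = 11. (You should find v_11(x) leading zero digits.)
(a_0, …, a_3) = (0, 0, 1, 0)

v_11(121) = 2, so a_0 = ... = a_1 = 0. Factor out: x = 11^2 · u with u = 1 a unit in ℤ_11. Expand u iteratively via a_{v+i} = u_i mod 11, u_{i+1} = (u_i − a_{v+i})/11:
  u_0 = 1;  a_2 = 1;  u_1 = (u_0 − 1)/11 = 0
  u_1 = 0;  a_3 = 0;  u_2 = (u_1 − 0)/11 = 0
Digits: (0, 0, 1, 0).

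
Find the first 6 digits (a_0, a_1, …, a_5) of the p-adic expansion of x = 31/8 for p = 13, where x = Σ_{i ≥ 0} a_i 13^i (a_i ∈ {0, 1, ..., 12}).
(a_0, …, a_5) = (12, 1, 8, 1, 8, 1)

v_13(31/8) = 0 (numerator and denominator both coprime to 13), so x ∈ ℤ_13^×. Compute digits iteratively via a_i = x_i mod 13, x_{i+1} = (x_i − a_i)/13, with x_0 = x:
  x_0 = 31/8;  a_0 = 12;  x_1 = (x_0 − 12)/13 = -5/8
  x_1 = -5/8;  a_1 = 1;  x_2 = (x_1 − 1)/13 = -1/8
  x_2 = -1/8;  a_2 = 8;  x_3 = (x_2 − 8)/13 = -5/8
  x_3 = -5/8;  a_3 = 1;  x_4 = (x_3 − 1)/13 = -1/8
  x_4 = -1/8;  a_4 = 8;  x_5 = (x_4 − 8)/13 = -5/8
  x_5 = -5/8;  a_5 = 1;  x_6 = (x_5 − 1)/13 = -1/8
Digits: (12, 1, 8, 1, 8, 1).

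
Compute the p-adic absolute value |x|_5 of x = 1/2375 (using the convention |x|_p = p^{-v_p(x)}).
|1/2375|_5 = 125

Step 1 — compute v_5(x) by factoring powers of 5 out of the numerator and denominator: v_5(1/2375) = -3. Step 2 — apply |x|_p = p^{-v_p(x)} = 5^{3} = 125.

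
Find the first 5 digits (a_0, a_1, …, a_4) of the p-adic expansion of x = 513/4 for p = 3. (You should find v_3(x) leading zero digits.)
(a_0, …, a_4) = (0, 0, 0, 1, 2)

v_3(513/4) = 3, so a_0 = ... = a_2 = 0. Factor out: x = 3^3 · u with u = 19/4 a unit in ℤ_3. Expand u iteratively via a_{v+i} = u_i mod 3, u_{i+1} = (u_i − a_{v+i})/3:
  u_0 = 19/4;  a_3 = 1;  u_1 = (u_0 − 1)/3 = 5/4
  u_1 = 5/4;  a_4 = 2;  u_2 = (u_1 − 2)/3 = -1/4
Digits: (0, 0, 0, 1, 2).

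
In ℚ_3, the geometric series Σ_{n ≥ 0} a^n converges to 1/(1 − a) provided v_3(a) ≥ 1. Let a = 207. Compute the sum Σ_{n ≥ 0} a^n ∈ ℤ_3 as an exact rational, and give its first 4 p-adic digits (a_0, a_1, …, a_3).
Σ a^n = 1/(1 − a) = -1/206;  first 4 digits = (1, 0, 2, 1)

v_3(a) = 2 ≥ 1, so the series converges in ℤ_3 to 1/(1 − a) = 1/(1 − 207) = -1/206. Expand this rational in ℤ_3: compute digits iteratively via d_i = x_i mod 3, x_{i+1} = (x_i − d_i)/3. The first 4 digits are (1, 0, 2, 1).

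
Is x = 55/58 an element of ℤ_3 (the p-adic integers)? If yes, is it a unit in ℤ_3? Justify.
x ∈ ℤ_3^× (unit); v_3(x) = 0

ℤ_3 = {x ∈ ℚ_3 : v_3(x) ≥ 0} and ℤ_3^× = {x ∈ ℤ_3 : v_3(x) = 0}. Here v_3(55/58) = v_3(num) − v_3(den) = 0; compare against these criteria.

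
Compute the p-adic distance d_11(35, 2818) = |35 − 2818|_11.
d_11(35, 2818) = 1/121

Step 1 — x − y = 35 − 2818 = -2783. Step 2 — v_11(-2783) = 2 (factor: -2783 = −(11^2 · 23); the sign does not affect v_p). Step 3 — |x − y|_11 = 11^{-2} = 1/121.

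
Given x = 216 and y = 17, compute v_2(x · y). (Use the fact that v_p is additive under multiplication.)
v_2(3672) = 3

v_p(x) = 3 (factor: 216 = 2^3 · 27); v_p(y) = 0 (factor: 17 = 2^0 · 17). Additivity: v_p(xy) = v_p(x) + v_p(y) = 3 + 0 = 3. (Direct check: xy = 3672 = 2^3 · (459).)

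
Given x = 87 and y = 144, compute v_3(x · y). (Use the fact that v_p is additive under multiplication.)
v_3(12528) = 3

v_p(x) = 1 (factor: 87 = 3^1 · 29); v_p(y) = 2 (factor: 144 = 3^2 · 16). Additivity: v_p(xy) = v_p(x) + v_p(y) = 1 + 2 = 3. (Direct check: xy = 12528 = 3^3 · (464).)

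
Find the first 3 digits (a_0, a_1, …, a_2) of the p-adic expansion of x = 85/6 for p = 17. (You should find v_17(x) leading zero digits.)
(a_0, …, a_2) = (0, 15, 2)

v_17(85/6) = 1, so a_0 = ... = a_0 = 0. Factor out: x = 17^1 · u with u = 5/6 a unit in ℤ_17. Expand u iteratively via a_{v+i} = u_i mod 17, u_{i+1} = (u_i − a_{v+i})/17:
  u_0 = 5/6;  a_1 = 15;  u_1 = (u_0 − 15)/17 = -5/6
  u_1 = -5/6;  a_2 = 2;  u_2 = (u_1 − 2)/17 = -1/6
Digits: (0, 15, 2).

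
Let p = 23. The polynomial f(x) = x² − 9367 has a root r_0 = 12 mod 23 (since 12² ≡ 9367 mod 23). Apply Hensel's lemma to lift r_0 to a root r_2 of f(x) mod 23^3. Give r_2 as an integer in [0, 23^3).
r_2 = 11880 (mod 12167)

Hensel's recurrence: r_{i+1} = r_i − f(r_i)·(f′(r_i))^{-1} mod 23^{i+2}, with f′(x) = 2x. Iterate:
  r_0 = 12 (mod 23)
  r_1 = 242 (mod 529)
  r_2 = 11880 (mod 12167)
Final: r_2 = 11880, and one checks f(r_2) ≡ 0 mod 23^3.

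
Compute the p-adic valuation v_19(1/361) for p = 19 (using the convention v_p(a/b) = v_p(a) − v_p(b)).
v_19(1/361) = -2

Factor powers of 19 from the numerator and denominator of the reduced fraction: 1 = 19^0 · 1 and 361 = 19^2 · 1. Apply v_p(a/b) = v_p(a) − v_p(b): v_19(1/361) = 0 − 2 = -2.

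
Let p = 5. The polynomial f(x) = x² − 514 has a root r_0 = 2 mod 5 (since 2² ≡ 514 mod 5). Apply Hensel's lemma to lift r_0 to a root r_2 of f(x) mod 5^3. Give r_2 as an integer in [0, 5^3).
r_2 = 42 (mod 125)

Hensel's recurrence: r_{i+1} = r_i − f(r_i)·(f′(r_i))^{-1} mod 5^{i+2}, with f′(x) = 2x. Iterate:
  r_0 = 2 (mod 5)
  r_1 = 17 (mod 25)
  r_2 = 42 (mod 125)
Final: r_2 = 42, and one checks f(r_2) ≡ 0 mod 5^3.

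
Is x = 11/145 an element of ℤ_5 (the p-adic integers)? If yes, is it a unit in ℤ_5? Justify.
x ∉ ℤ_5 (v_5(x) = -1 < 0)

ℤ_5 = {x ∈ ℚ_5 : v_5(x) ≥ 0} and ℤ_5^× = {x ∈ ℤ_5 : v_5(x) = 0}. Here v_5(11/145) = v_5(num) − v_5(den) = -1; compare against these criteria.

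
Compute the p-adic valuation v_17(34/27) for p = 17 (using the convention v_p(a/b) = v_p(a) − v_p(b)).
v_17(34/27) = 1

Factor powers of 17 from the numerator and denominator of the reduced fraction: 34 = 17^1 · 2 and 27 = 17^0 · 27. Apply v_p(a/b) = v_p(a) − v_p(b): v_17(34/27) = 1 − 0 = 1.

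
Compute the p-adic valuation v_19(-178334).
v_19(-178334) = 3

v_19(n) is the largest exponent k such that 19^k divides n. Factor out: -178334 = -19^3 · 26. (Sign doesn't affect v_p.) So v_19(-178334) = 3.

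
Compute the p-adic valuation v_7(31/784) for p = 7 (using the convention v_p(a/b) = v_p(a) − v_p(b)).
v_7(31/784) = -2

Factor powers of 7 from the numerator and denominator of the reduced fraction: 31 = 7^0 · 31 and 784 = 7^2 · 16. Apply v_p(a/b) = v_p(a) − v_p(b): v_7(31/784) = 0 − 2 = -2.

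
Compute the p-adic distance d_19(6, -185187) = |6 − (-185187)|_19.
d_19(6, -185187) = 1/6859

Step 1 — x − y = 6 − (-185187) = 185193. Step 2 — v_19(185193) = 3 (factor: 185193 = (19^3 · 27); the sign does not affect v_p). Step 3 — |x − y|_19 = 19^{-3} = 1/6859.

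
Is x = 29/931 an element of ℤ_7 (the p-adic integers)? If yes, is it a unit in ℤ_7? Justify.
x ∉ ℤ_7 (v_7(x) = -2 < 0)

ℤ_7 = {x ∈ ℚ_7 : v_7(x) ≥ 0} and ℤ_7^× = {x ∈ ℤ_7 : v_7(x) = 0}. Here v_7(29/931) = v_7(num) − v_7(den) = -2; compare against these criteria.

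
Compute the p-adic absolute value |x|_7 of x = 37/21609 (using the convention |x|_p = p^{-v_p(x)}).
|37/21609|_7 = 2401

Step 1 — compute v_7(x) by factoring powers of 7 out of the numerator and denominator: v_7(37/21609) = -4. Step 2 — apply |x|_p = p^{-v_p(x)} = 7^{4} = 2401.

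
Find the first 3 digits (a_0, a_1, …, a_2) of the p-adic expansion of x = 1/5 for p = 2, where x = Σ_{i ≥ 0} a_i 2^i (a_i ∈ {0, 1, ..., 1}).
(a_0, …, a_2) = (1, 0, 1)

v_2(1/5) = 0 (numerator and denominator both coprime to 2), so x ∈ ℤ_2^×. Compute digits iteratively via a_i = x_i mod 2, x_{i+1} = (x_i − a_i)/2, with x_0 = x:
  x_0 = 1/5;  a_0 = 1;  x_1 = (x_0 − 1)/2 = -2/5
  x_1 = -2/5;  a_1 = 0;  x_2 = (x_1 − 0)/2 = -1/5
  x_2 = -1/5;  a_2 = 1;  x_3 = (x_2 − 1)/2 = -3/5
Digits: (1, 0, 1).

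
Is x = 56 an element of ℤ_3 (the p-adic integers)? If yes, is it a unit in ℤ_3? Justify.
x ∈ ℤ_3^× (unit); v_3(x) = 0

ℤ_3 = {x ∈ ℚ_3 : v_3(x) ≥ 0} and ℤ_3^× = {x ∈ ℤ_3 : v_3(x) = 0}. Here v_3(56) = v_3(num) − v_3(den) = 0; compare against these criteria.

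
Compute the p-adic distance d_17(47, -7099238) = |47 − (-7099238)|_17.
d_17(47, -7099238) = 1/1419857

Step 1 — x − y = 47 − (-7099238) = 7099285. Step 2 — v_17(7099285) = 5 (factor: 7099285 = (17^5 · 5); the sign does not affect v_p). Step 3 — |x − y|_17 = 17^{-5} = 1/1419857.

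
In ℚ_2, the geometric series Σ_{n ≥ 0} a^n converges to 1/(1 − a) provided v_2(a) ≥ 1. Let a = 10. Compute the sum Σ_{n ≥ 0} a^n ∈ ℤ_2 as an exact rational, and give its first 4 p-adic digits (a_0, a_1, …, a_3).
Σ a^n = 1/(1 − a) = -1/9;  first 4 digits = (1, 1, 1, 0)

v_2(a) = 1 ≥ 1, so the series converges in ℤ_2 to 1/(1 − a) = 1/(1 − 10) = -1/9. Expand this rational in ℤ_2: compute digits iteratively via d_i = x_i mod 2, x_{i+1} = (x_i − d_i)/2. The first 4 digits are (1, 1, 1, 0).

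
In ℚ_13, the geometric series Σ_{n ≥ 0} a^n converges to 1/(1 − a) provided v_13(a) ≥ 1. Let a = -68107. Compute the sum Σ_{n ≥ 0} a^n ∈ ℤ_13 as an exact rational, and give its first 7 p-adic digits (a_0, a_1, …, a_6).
Σ a^n = 1/(1 − a) = 1/68108;  first 7 digits = (1, 0, 0, 8, 10, 12, 11)

v_13(a) = 3 ≥ 1, so the series converges in ℤ_13 to 1/(1 − a) = 1/(1 − (-68107)) = 1/68108. Expand this rational in ℤ_13: compute digits iteratively via d_i = x_i mod 13, x_{i+1} = (x_i − d_i)/13. The first 7 digits are (1, 0, 0, 8, 10, 12, 11).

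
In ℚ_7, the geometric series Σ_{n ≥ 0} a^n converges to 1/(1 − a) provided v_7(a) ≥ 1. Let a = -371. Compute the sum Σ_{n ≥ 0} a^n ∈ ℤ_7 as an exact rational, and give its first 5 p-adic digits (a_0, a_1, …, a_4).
Σ a^n = 1/(1 − a) = 1/372;  first 5 digits = (1, 3, 1, 0, 3)

v_7(a) = 1 ≥ 1, so the series converges in ℤ_7 to 1/(1 − a) = 1/(1 − (-371)) = 1/372. Expand this rational in ℤ_7: compute digits iteratively via d_i = x_i mod 7, x_{i+1} = (x_i − d_i)/7. The first 5 digits are (1, 3, 1, 0, 3).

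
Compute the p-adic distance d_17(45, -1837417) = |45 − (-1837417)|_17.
d_17(45, -1837417) = 1/83521

Step 1 — x − y = 45 − (-1837417) = 1837462. Step 2 — v_17(1837462) = 4 (factor: 1837462 = (17^4 · 22); the sign does not affect v_p). Step 3 — |x − y|_17 = 17^{-4} = 1/83521.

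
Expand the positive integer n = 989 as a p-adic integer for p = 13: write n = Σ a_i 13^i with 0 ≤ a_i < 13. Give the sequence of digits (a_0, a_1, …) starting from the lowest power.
(a_0, a_1, …) = (1, 11, 5)

Repeated division by 13 gives the digits low-to-high: 989 = 1 + 11·13^1 + 5·13^2. Digit sequence: (1, 11, 5).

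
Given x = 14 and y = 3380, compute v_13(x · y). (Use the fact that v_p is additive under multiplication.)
v_13(47320) = 2

v_p(x) = 0 (factor: 14 = 13^0 · 14); v_p(y) = 2 (factor: 3380 = 13^2 · 20). Additivity: v_p(xy) = v_p(x) + v_p(y) = 0 + 2 = 2. (Direct check: xy = 47320 = 13^2 · (280).)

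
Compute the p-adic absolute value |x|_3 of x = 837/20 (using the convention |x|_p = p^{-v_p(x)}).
|837/20|_3 = 1/27

Step 1 — compute v_3(x) by factoring powers of 3 out of the numerator and denominator: v_3(837/20) = 3. Step 2 — apply |x|_p = p^{-v_p(x)} = 3^{-3} = 1/27.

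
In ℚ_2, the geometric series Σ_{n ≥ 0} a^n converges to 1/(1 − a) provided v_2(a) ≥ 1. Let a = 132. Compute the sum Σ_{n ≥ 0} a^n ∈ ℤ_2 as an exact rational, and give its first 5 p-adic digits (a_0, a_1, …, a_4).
Σ a^n = 1/(1 − a) = -1/131;  first 5 digits = (1, 0, 1, 0, 1)

v_2(a) = 2 ≥ 1, so the series converges in ℤ_2 to 1/(1 − a) = 1/(1 − 132) = -1/131. Expand this rational in ℤ_2: compute digits iteratively via d_i = x_i mod 2, x_{i+1} = (x_i − d_i)/2. The first 5 digits are (1, 0, 1, 0, 1).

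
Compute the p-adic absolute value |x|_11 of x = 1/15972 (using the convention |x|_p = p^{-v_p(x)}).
|1/15972|_11 = 1331

Step 1 — compute v_11(x) by factoring powers of 11 out of the numerator and denominator: v_11(1/15972) = -3. Step 2 — apply |x|_p = p^{-v_p(x)} = 11^{3} = 1331.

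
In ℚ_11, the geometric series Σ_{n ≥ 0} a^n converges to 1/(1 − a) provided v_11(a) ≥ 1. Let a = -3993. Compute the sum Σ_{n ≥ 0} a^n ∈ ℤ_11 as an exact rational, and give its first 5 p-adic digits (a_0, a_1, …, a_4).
Σ a^n = 1/(1 − a) = 1/3994;  first 5 digits = (1, 0, 0, 8, 10)

v_11(a) = 3 ≥ 1, so the series converges in ℤ_11 to 1/(1 − a) = 1/(1 − (-3993)) = 1/3994. Expand this rational in ℤ_11: compute digits iteratively via d_i = x_i mod 11, x_{i+1} = (x_i − d_i)/11. The first 5 digits are (1, 0, 0, 8, 10).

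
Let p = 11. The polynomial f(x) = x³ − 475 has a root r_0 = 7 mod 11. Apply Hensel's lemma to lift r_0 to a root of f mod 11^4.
r_3 = 14439 (mod 14641)

Hensel: r_{i+1} = r_i − f(r_i)/f′(r_i) mod 11^{i+2}, where f′(x) = 3x². Iterate:
  r_0 = 7 (mod 11)
  r_1 = 40 (mod 121)
  r_2 = 1129 (mod 1331)
  r_3 = 14439 (mod 14641)
Final: r = 14439 with f(r) ≡ 0 mod 11^4.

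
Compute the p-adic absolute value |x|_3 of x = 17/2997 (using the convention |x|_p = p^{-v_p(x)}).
|17/2997|_3 = 81

Step 1 — compute v_3(x) by factoring powers of 3 out of the numerator and denominator: v_3(17/2997) = -4. Step 2 — apply |x|_p = p^{-v_p(x)} = 3^{4} = 81.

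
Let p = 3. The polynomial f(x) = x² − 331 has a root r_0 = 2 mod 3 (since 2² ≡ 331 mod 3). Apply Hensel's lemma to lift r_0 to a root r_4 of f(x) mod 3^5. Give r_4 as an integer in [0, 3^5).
r_4 = 149 (mod 243)

Hensel's recurrence: r_{i+1} = r_i − f(r_i)·(f′(r_i))^{-1} mod 3^{i+2}, with f′(x) = 2x. Iterate:
  r_0 = 2 (mod 3)
  r_1 = 5 (mod 9)
  r_2 = 14 (mod 27)
  r_3 = 68 (mod 81)
  r_4 = 149 (mod 243)
Final: r_4 = 149, and one checks f(r_4) ≡ 0 mod 3^5.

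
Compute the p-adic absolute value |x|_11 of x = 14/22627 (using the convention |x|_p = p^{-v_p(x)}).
|14/22627|_11 = 1331

Step 1 — compute v_11(x) by factoring powers of 11 out of the numerator and denominator: v_11(14/22627) = -3. Step 2 — apply |x|_p = p^{-v_p(x)} = 11^{3} = 1331.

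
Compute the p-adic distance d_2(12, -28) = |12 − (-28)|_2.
d_2(12, -28) = 1/8

Step 1 — x − y = 12 − (-28) = 40. Step 2 — v_2(40) = 3 (factor: 40 = (2^3 · 5); the sign does not affect v_p). Step 3 — |x − y|_2 = 2^{-3} = 1/8.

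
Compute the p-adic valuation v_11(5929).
v_11(5929) = 2

v_11(n) is the largest exponent k such that 11^k divides n. Factor out: 5929 = 11^2 · 49. (Sign doesn't affect v_p.) So v_11(5929) = 2.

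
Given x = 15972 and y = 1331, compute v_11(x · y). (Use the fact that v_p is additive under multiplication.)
v_11(21258732) = 6

v_p(x) = 3 (factor: 15972 = 11^3 · 12); v_p(y) = 3 (factor: 1331 = 11^3 · 1). Additivity: v_p(xy) = v_p(x) + v_p(y) = 3 + 3 = 6. (Direct check: xy = 21258732 = 11^6 · (12).)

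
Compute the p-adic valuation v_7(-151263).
v_7(-151263) = 5

v_7(n) is the largest exponent k such that 7^k divides n. Factor out: -151263 = -7^5 · 9. (Sign doesn't affect v_p.) So v_7(-151263) = 5.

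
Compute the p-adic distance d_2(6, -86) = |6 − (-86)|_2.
d_2(6, -86) = 1/4

Step 1 — x − y = 6 − (-86) = 92. Step 2 — v_2(92) = 2 (factor: 92 = (2^2 · 23); the sign does not affect v_p). Step 3 — |x − y|_2 = 2^{-2} = 1/4.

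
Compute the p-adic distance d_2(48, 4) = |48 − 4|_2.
d_2(48, 4) = 1/4

Step 1 — x − y = 48 − 4 = 44. Step 2 — v_2(44) = 2 (factor: 44 = (2^2 · 11); the sign does not affect v_p). Step 3 — |x − y|_2 = 2^{-2} = 1/4.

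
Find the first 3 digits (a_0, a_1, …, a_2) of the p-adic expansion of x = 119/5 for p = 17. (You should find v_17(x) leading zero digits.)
(a_0, …, a_2) = (0, 15, 6)

v_17(119/5) = 1, so a_0 = ... = a_0 = 0. Factor out: x = 17^1 · u with u = 7/5 a unit in ℤ_17. Expand u iteratively via a_{v+i} = u_i mod 17, u_{i+1} = (u_i − a_{v+i})/17:
  u_0 = 7/5;  a_1 = 15;  u_1 = (u_0 − 15)/17 = -4/5
  u_1 = -4/5;  a_2 = 6;  u_2 = (u_1 − 6)/17 = -2/5
Digits: (0, 15, 6).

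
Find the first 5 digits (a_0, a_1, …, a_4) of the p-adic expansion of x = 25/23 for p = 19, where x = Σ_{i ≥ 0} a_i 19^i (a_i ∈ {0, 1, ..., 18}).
(a_0, …, a_4) = (11, 16, 14, 5, 3)

v_19(25/23) = 0 (numerator and denominator both coprime to 19), so x ∈ ℤ_19^×. Compute digits iteratively via a_i = x_i mod 19, x_{i+1} = (x_i − a_i)/19, with x_0 = x:
  x_0 = 25/23;  a_0 = 11;  x_1 = (x_0 − 11)/19 = -12/23
  x_1 = -12/23;  a_1 = 16;  x_2 = (x_1 − 16)/19 = -20/23
  x_2 = -20/23;  a_2 = 14;  x_3 = (x_2 − 14)/19 = -18/23
  x_3 = -18/23;  a_3 = 5;  x_4 = (x_3 − 5)/19 = -7/23
  x_4 = -7/23;  a_4 = 3;  x_5 = (x_4 − 3)/19 = -4/23
Digits: (11, 16, 14, 5, 3).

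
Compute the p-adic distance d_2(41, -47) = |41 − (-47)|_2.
d_2(41, -47) = 1/8

Step 1 — x − y = 41 − (-47) = 88. Step 2 — v_2(88) = 3 (factor: 88 = (2^3 · 11); the sign does not affect v_p). Step 3 — |x − y|_2 = 2^{-3} = 1/8.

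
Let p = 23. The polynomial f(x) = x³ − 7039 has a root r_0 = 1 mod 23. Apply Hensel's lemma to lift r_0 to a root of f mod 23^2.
r_1 = 231 (mod 529)

Hensel: r_{i+1} = r_i − f(r_i)/f′(r_i) mod 23^{i+2}, where f′(x) = 3x². Iterate:
  r_0 = 1 (mod 23)
  r_1 = 231 (mod 529)
Final: r = 231 with f(r) ≡ 0 mod 23^2.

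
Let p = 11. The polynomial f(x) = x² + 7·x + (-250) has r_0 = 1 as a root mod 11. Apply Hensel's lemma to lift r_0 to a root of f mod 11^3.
r_2 = 1211 (mod 1331)

Hensel: r_{i+1} = r_i − f(r_i)·(f′(r_i))^{-1} mod 11^{i+2}, f′(x) = 2x + 7. Iterate:
  r_0 = 1 (mod 11)
  r_1 = 1 (mod 121)
  r_2 = 1211 (mod 1331)
Final: r = 1211 satisfies f(r) ≡ 0 mod 11^3.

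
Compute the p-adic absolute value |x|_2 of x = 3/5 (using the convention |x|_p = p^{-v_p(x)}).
|3/5|_2 = 1

Step 1 — compute v_2(x) by factoring powers of 2 out of the numerator and denominator: v_2(3/5) = 0. Step 2 — apply |x|_p = p^{-v_p(x)} = 2^{0} = 1.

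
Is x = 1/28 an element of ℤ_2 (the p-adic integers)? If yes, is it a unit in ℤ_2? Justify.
x ∉ ℤ_2 (v_2(x) = -2 < 0)

ℤ_2 = {x ∈ ℚ_2 : v_2(x) ≥ 0} and ℤ_2^× = {x ∈ ℤ_2 : v_2(x) = 0}. Here v_2(1/28) = v_2(num) − v_2(den) = -2; compare against these criteria.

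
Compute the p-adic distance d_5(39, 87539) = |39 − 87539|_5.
d_5(39, 87539) = 1/3125

Step 1 — x − y = 39 − 87539 = -87500. Step 2 — v_5(-87500) = 5 (factor: -87500 = −(5^5 · 28); the sign does not affect v_p). Step 3 — |x − y|_5 = 5^{-5} = 1/3125.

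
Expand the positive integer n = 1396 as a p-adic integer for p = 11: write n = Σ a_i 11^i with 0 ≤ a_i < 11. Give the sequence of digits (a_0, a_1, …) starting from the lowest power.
(a_0, a_1, …) = (10, 5, 0, 1)

Repeated division by 11 gives the digits low-to-high: 1396 = 10 + 5·11^1 + 1·11^3. Digit sequence: (10, 5, 0, 1).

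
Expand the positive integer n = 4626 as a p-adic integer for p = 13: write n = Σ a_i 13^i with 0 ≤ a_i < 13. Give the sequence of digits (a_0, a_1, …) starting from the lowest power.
(a_0, a_1, …) = (11, 4, 1, 2)

Repeated division by 13 gives the digits low-to-high: 4626 = 11 + 4·13^1 + 1·13^2 + 2·13^3. Digit sequence: (11, 4, 1, 2).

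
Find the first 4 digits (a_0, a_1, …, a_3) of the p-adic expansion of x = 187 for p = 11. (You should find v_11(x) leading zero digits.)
(a_0, …, a_3) = (0, 6, 1, 0)

v_11(187) = 1, so a_0 = ... = a_0 = 0. Factor out: x = 11^1 · u with u = 17 a unit in ℤ_11. Expand u iteratively via a_{v+i} = u_i mod 11, u_{i+1} = (u_i − a_{v+i})/11:
  u_0 = 17;  a_1 = 6;  u_1 = (u_0 − 6)/11 = 1
  u_1 = 1;  a_2 = 1;  u_2 = (u_1 − 1)/11 = 0
  u_2 = 0;  a_3 = 0;  u_3 = (u_2 − 0)/11 = 0
Digits: (0, 6, 1, 0).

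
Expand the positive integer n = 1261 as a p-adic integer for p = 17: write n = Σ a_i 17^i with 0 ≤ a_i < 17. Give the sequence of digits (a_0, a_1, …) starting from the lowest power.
(a_0, a_1, …) = (3, 6, 4)

Repeated division by 17 gives the digits low-to-high: 1261 = 3 + 6·17^1 + 4·17^2. Digit sequence: (3, 6, 4).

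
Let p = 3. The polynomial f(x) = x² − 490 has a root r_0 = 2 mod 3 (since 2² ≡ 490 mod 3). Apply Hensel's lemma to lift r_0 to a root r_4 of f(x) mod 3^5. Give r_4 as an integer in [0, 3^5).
r_4 = 2 (mod 243)

Hensel's recurrence: r_{i+1} = r_i − f(r_i)·(f′(r_i))^{-1} mod 3^{i+2}, with f′(x) = 2x. Iterate:
  r_0 = 2 (mod 3)
  r_1 = 2 (mod 9)
  r_2 = 2 (mod 27)
  r_3 = 2 (mod 81)
  r_4 = 2 (mod 243)
Final: r_4 = 2, and one checks f(r_4) ≡ 0 mod 3^5.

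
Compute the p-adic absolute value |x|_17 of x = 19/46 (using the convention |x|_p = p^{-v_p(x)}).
|19/46|_17 = 1

Step 1 — compute v_17(x) by factoring powers of 17 out of the numerator and denominator: v_17(19/46) = 0. Step 2 — apply |x|_p = p^{-v_p(x)} = 17^{0} = 1.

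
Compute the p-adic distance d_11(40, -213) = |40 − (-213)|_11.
d_11(40, -213) = 1/11

Step 1 — x − y = 40 − (-213) = 253. Step 2 — v_11(253) = 1 (factor: 253 = (11^1 · 23); the sign does not affect v_p). Step 3 — |x − y|_11 = 11^{-1} = 1/11.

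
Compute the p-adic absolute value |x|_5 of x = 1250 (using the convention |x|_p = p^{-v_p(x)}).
|1250|_5 = 1/625

Step 1 — compute v_5(x) by factoring powers of 5 out of the numerator and denominator: v_5(1250) = 4. Step 2 — apply |x|_p = p^{-v_p(x)} = 5^{-4} = 1/625.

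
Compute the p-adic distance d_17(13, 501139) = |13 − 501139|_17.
d_17(13, 501139) = 1/83521

Step 1 — x − y = 13 − 501139 = -501126. Step 2 — v_17(-501126) = 4 (factor: -501126 = −(17^4 · 6); the sign does not affect v_p). Step 3 — |x − y|_17 = 17^{-4} = 1/83521.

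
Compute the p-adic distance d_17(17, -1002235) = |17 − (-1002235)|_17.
d_17(17, -1002235) = 1/83521

Step 1 — x − y = 17 − (-1002235) = 1002252. Step 2 — v_17(1002252) = 4 (factor: 1002252 = (17^4 · 12); the sign does not affect v_p). Step 3 — |x − y|_17 = 17^{-4} = 1/83521.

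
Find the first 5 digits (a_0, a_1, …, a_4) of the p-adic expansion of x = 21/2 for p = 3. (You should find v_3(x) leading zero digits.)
(a_0, …, a_4) = (0, 2, 2, 1, 1)

v_3(21/2) = 1, so a_0 = ... = a_0 = 0. Factor out: x = 3^1 · u with u = 7/2 a unit in ℤ_3. Expand u iteratively via a_{v+i} = u_i mod 3, u_{i+1} = (u_i − a_{v+i})/3:
  u_0 = 7/2;  a_1 = 2;  u_1 = (u_0 − 2)/3 = 1/2
  u_1 = 1/2;  a_2 = 2;  u_2 = (u_1 − 2)/3 = -1/2
  u_2 = -1/2;  a_3 = 1;  u_3 = (u_2 − 1)/3 = -1/2
  u_3 = -1/2;  a_4 = 1;  u_4 = (u_3 − 1)/3 = -1/2
Digits: (0, 2, 2, 1, 1).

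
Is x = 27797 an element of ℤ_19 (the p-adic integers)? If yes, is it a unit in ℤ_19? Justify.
x ∈ ℤ_19 but not a unit; v_19(x) = 2 > 0

ℤ_19 = {x ∈ ℚ_19 : v_19(x) ≥ 0} and ℤ_19^× = {x ∈ ℤ_19 : v_19(x) = 0}. Here v_19(27797) = v_19(num) − v_19(den) = 2; compare against these criteria.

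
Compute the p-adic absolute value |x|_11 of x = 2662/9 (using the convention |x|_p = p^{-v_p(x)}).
|2662/9|_11 = 1/1331

Step 1 — compute v_11(x) by factoring powers of 11 out of the numerator and denominator: v_11(2662/9) = 3. Step 2 — apply |x|_p = p^{-v_p(x)} = 11^{-3} = 1/1331.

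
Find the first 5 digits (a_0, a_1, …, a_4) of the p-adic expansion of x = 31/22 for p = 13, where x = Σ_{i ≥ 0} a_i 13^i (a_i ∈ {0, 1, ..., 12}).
(a_0, …, a_4) = (2, 10, 1, 4, 5)

v_13(31/22) = 0 (numerator and denominator both coprime to 13), so x ∈ ℤ_13^×. Compute digits iteratively via a_i = x_i mod 13, x_{i+1} = (x_i − a_i)/13, with x_0 = x:
  x_0 = 31/22;  a_0 = 2;  x_1 = (x_0 − 2)/13 = -1/22
  x_1 = -1/22;  a_1 = 10;  x_2 = (x_1 − 10)/13 = -17/22
  x_2 = -17/22;  a_2 = 1;  x_3 = (x_2 − 1)/13 = -3/22
  x_3 = -3/22;  a_3 = 4;  x_4 = (x_3 − 4)/13 = -7/22
  x_4 = -7/22;  a_4 = 5;  x_5 = (x_4 − 5)/13 = -9/22
Digits: (2, 10, 1, 4, 5).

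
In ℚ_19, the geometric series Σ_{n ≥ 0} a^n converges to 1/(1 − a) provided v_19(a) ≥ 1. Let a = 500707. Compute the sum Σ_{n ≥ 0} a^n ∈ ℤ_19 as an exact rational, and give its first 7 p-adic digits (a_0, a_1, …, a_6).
Σ a^n = 1/(1 − a) = -1/500706;  first 7 digits = (1, 0, 0, 16, 3, 0, 9)

v_19(a) = 3 ≥ 1, so the series converges in ℤ_19 to 1/(1 − a) = 1/(1 − 500707) = -1/500706. Expand this rational in ℤ_19: compute digits iteratively via d_i = x_i mod 19, x_{i+1} = (x_i − d_i)/19. The first 7 digits are (1, 0, 0, 16, 3, 0, 9).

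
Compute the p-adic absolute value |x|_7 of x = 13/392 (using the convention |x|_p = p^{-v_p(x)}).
|13/392|_7 = 49

Step 1 — compute v_7(x) by factoring powers of 7 out of the numerator and denominator: v_7(13/392) = -2. Step 2 — apply |x|_p = p^{-v_p(x)} = 7^{2} = 49.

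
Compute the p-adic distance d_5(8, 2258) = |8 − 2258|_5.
d_5(8, 2258) = 1/125

Step 1 — x − y = 8 − 2258 = -2250. Step 2 — v_5(-2250) = 3 (factor: -2250 = −(5^3 · 18); the sign does not affect v_p). Step 3 — |x − y|_5 = 5^{-3} = 1/125.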